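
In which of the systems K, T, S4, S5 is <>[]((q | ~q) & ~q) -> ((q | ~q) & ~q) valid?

S5-tableau for the negation ~(<>[]((q | ~q) & ~q) -> ((q | ~q) & ~q)):
1. ~(<>[]((q | ~q) & ~q) -> ((q | ~q) & ~q)), 0
2. <>[]((q | ~q) & ~q), 0   [~->-rule on 1]
3. ~((q | ~q) & ~q), 0   [~->-rule on 1]
4. q, 0   [~&-rule on 3 (branches; this branch)]
5. []((q | ~q) & ~q), 1   [<>-rule on 2: fresh world 1, 0R1]
6. (q | ~q) & ~q, 0   [[]-rule on 5 via 1R0]
7. q | ~q, 0   [&-rule on 6]
8. ~q, 0   [&-rule on 6]
Accessibility: 0R0, 0R1, 1R0, 1R1
Branch closes: q and ~q both at 0.
Every branch closes (one shown): valid in S5.
S4-tableau for the negation ~(<>[]((q | ~q) & ~q) -> ((q | ~q) & ~q)):
1. ~(<>[]((q | ~q) & ~q) -> ((q | ~q) & ~q)), 0
2. <>[]((q | ~q) & ~q), 0   [~->-rule on 1]
3. ~((q | ~q) & ~q), 0   [~->-rule on 1]
4. q, 0   [~&-rule on 3 (branches; this branch)]
5. []((q | ~q) & ~q), 1   [<>-rule on 2: fresh world 1, 0R1]
6. (q | ~q) & ~q, 1   [[]-rule on 5 via 1R1]
7. q | ~q, 1   [&-rule on 6]
8. ~q, 1   [&-rule on 6]
Accessibility: 0R0, 0R1, 1R1
Complete open branch: countermodel on an S4-frame, so not valid in S4, nor in K, T (the same frame is also a K-frame and a T-frame).

S5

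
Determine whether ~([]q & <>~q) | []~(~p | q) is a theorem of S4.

Yes, valid

Tableau for the negation ~(~([]q & <>~q) | []~(~p | q)):
1. ~(~([]q & <>~q) | []~(~p | q)), w0
2. []q & <>~q, w0
3. ~[]~(~p | q), w0
4. []q, w0
5. <>~q, w0
6. q, w0
7. ~p | q, w1
8. q, w1
9. ~q, w2
10. q, w2
Accessibility: w0Rw0, w0Rw1, w0Rw2, w1Rw1, w2Rw2
Branch closes: q and ~q both at w2.
All branches of the negation close; one closing branch shown above.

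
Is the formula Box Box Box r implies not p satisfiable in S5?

1. Box Box Box r implies not p, u
2. not p, u
Accessibility: uRu

Satisfiable (open branch found)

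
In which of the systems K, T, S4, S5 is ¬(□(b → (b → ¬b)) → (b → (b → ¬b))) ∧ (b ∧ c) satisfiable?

K-tableau for the formula:
1. ¬(□(b → (b → ¬b)) → (b → (b → ¬b))) ∧ (b ∧ c), 0
2. ¬(□(b → (b → ¬b)) → (b → (b → ¬b))), 0
3. b ∧ c, 0
4. □(b → (b → ¬b)), 0
5. ¬(b → (b → ¬b)), 0
6. b, 0
7. c, 0
8. ¬(b → ¬b), 0
Complete open branch: satisfiable in K.
T-tableau for the formula:
1. ¬(□(b → (b → ¬b)) → (b → (b → ¬b))) ∧ (b ∧ c), 0
2. ¬(□(b → (b → ¬b)) → (b → (b → ¬b))), 0
3. b ∧ c, 0
4. □(b → (b → ¬b)), 0
5. ¬(b → (b → ¬b)), 0
6. b, 0
7. c, 0
8. ¬(b → ¬b), 0
9. b → (b → ¬b), 0
10. b → ¬b, 0
11. ¬b, 0
Accessibility: 0R0
Branch closes: b and ¬b both at 0.
Every branch closes (one shown): unsatisfiable in T, hence also in S4, S5 (every S4/S5-frame is a T-frame).

K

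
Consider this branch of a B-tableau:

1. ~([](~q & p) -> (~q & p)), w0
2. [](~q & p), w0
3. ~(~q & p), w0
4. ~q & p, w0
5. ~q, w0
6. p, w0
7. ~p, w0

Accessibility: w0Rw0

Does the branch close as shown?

Both p and ~p appear at w0.

Yes, closed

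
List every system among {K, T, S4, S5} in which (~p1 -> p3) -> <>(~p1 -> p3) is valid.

T, S4, S5

T-tableau for the negation ~((~p1 -> p3) -> <>(~p1 -> p3)):
1. ~((~p1 -> p3) -> <>(~p1 -> p3)), u
2. ~p1 -> p3, u
3. ~<>(~p1 -> p3), u
4. ~(~p1 -> p3), u
5. ~p1, u
6. ~p3, u
7. p3, u
Accessibility: uRu
Branch closes: p3 and ~p3 both at u.
Every branch closes (one shown): valid in T, hence also in S4, S5 (every theorem of T is a theorem of S4 and S5).
K-tableau for the negation ~((~p1 -> p3) -> <>(~p1 -> p3)):
1. ~((~p1 -> p3) -> <>(~p1 -> p3)), u
2. ~p1 -> p3, u
3. ~<>(~p1 -> p3), u
4. p3, u
Complete open branch: countermodel on a K-frame, so not valid in K.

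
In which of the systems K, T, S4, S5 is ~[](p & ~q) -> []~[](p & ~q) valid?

S5

S4-tableau for the negation ~(~[](p & ~q) -> []~[](p & ~q)):
1. ~(~[](p & ~q) -> []~[](p & ~q)), u
2. ~[](p & ~q), u   [~->-rule on 1]
3. ~[]~[](p & ~q), u   [~->-rule on 1]
4. ~(p & ~q), v   [~[]-rule on 2: fresh world v, uRv]
5. q, v   [~&-rule on 4 (branches; this branch)]
6. [](p & ~q), w   [~[]-rule on 3: fresh world w, uRw]
7. p & ~q, w   [[]-rule on 6 via wRw]
8. p, w   [&-rule on 7]
9. ~q, w   [&-rule on 7]
Accessibility: uRu, uRv, uRw, vRv, wRw
Complete open branch: countermodel on an S4-frame, so not valid in S4, nor in K, T (the same frame is also a K-frame and a T-frame).
S5-tableau for the negation ~(~[](p & ~q) -> []~[](p & ~q)):
1. ~(~[](p & ~q) -> []~[](p & ~q)), u
2. ~[](p & ~q), u   [~->-rule on 1]
3. ~[]~[](p & ~q), u   [~->-rule on 1]
4. ~(p & ~q), v   [~[]-rule on 2: fresh world v, uRv]
5. q, v   [~&-rule on 4 (branches; this branch)]
6. [](p & ~q), w   [~[]-rule on 3: fresh world w, uRw]
7. p & ~q, u   [[]-rule on 6 via wRu]
8. p, u   [&-rule on 7]
9. ~q, u   [&-rule on 7]
10. p & ~q, v   [[]-rule on 6 via wRv]
11. p, v   [&-rule on 10]
12. ~q, v   [&-rule on 10]
Accessibility: uRu, uRv, uRw, vRu, vRv, vRw, wRu, wRv, wRw
Branch closes: q and ~q both at v.
Every branch closes (one shown): valid in S5.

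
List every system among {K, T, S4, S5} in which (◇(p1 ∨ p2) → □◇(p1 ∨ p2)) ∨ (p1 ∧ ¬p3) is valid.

S5

S5-tableau for the negation ¬((◇(p1 ∨ p2) → □◇(p1 ∨ p2)) ∨ (p1 ∧ ¬p3)):
1. ¬((◇(p1 ∨ p2) → □◇(p1 ∨ p2)) ∨ (p1 ∧ ¬p3)), u
2. ¬(◇(p1 ∨ p2) → □◇(p1 ∨ p2)), u   [¬∨-rule on 1]
3. ¬(p1 ∧ ¬p3), u   [¬∨-rule on 1]
4. ◇(p1 ∨ p2), u   [¬→-rule on 2]
5. ¬□◇(p1 ∨ p2), u   [¬→-rule on 2]
6. p3, u   [¬∧-rule on 3 (branches; this branch)]
7. p1 ∨ p2, v   [◇-rule on 4: fresh world v, uRv]
8. p2, v   [∨-rule on 7 (branches; this branch)]
9. ¬◇(p1 ∨ p2), w   [¬□-rule on 5: fresh world w, uRw]
10. ¬(p1 ∨ p2), u   [¬◇-rule on 9 via wRu]
11. ¬p1, u   [¬∨-rule on 10]
12. ¬p2, u   [¬∨-rule on 10]
13. ¬(p1 ∨ p2), v   [¬◇-rule on 9 via wRv]
14. ¬p1, v   [¬∨-rule on 13]
15. ¬p2, v   [¬∨-rule on 13]
Accessibility: uRu, uRv, uRw, vRu, vRv, vRw, wRu, wRv, wRw
Branch closes: p2 and ¬p2 both at v.
Every branch closes (one shown): valid in S5.
S4-tableau for the negation ¬((◇(p1 ∨ p2) → □◇(p1 ∨ p2)) ∨ (p1 ∧ ¬p3)):
1. ¬((◇(p1 ∨ p2) → □◇(p1 ∨ p2)) ∨ (p1 ∧ ¬p3)), u
2. ¬(◇(p1 ∨ p2) → □◇(p1 ∨ p2)), u   [¬∨-rule on 1]
3. ¬(p1 ∧ ¬p3), u   [¬∨-rule on 1]
4. ◇(p1 ∨ p2), u   [¬→-rule on 2]
5. ¬□◇(p1 ∨ p2), u   [¬→-rule on 2]
6. p3, u   [¬∧-rule on 3 (branches; this branch)]
7. p1 ∨ p2, v   [◇-rule on 4: fresh world v, uRv]
8. p2, v   [∨-rule on 7 (branches; this branch)]
9. ¬◇(p1 ∨ p2), w   [¬□-rule on 5: fresh world w, uRw]
10. ¬(p1 ∨ p2), w   [¬◇-rule on 9 via wRw]
11. ¬p1, w   [¬∨-rule on 10]
12. ¬p2, w   [¬∨-rule on 10]
Accessibility: uRu, uRv, uRw, vRv, wRw
Complete open branch: countermodel on an S4-frame, so not valid in S4, nor in K, T (the same frame is also a K-frame and a T-frame).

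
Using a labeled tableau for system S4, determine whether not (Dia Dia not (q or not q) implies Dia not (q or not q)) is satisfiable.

Unsatisfiable

1. not (Dia Dia not (q or not q) implies Dia not (q or not q)), 0
2. Dia Dia not (q or not q), 0
3. not Dia not (q or not q), 0
4. q or not q, 0
5. not q, 0
6. Dia not (q or not q), 1
7. q or not q, 1
8. not q, 1
9. not (q or not q), 2
10. not q, 2
11. q, 2
Accessibility: 0R0, 0R1, 0R2, 1R1, 1R2, 2R2
Branch closes: q and not q both at 2.
All branches of the tableau close; one closing branch shown above.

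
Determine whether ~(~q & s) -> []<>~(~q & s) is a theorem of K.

Tableau for the negation ~(~(~q & s) -> []<>~(~q & s)):
1. ~(~(~q & s) -> []<>~(~q & s)), u
2. ~(~q & s), u
3. ~[]<>~(~q & s), u
4. ~s, u
5. ~<>~(~q & s), v
Accessibility: uRv
The negation has an open branch (countermodel exists).

Not valid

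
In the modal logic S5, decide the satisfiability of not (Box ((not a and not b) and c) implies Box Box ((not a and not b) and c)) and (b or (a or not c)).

Unsatisfiable (every branch closes)

1. not (Box ((not a and not b) and c) implies Box Box ((not a and not b) and c)) and (b or (a or not c)), w0
2. not (Box ((not a and not b) and c) implies Box Box ((not a and not b) and c)), w0   [and-rule on 1]
3. b or (a or not c), w0   [and-rule on 1]
4. Box ((not a and not b) and c), w0   [neg-implies-rule on 2]
5. not Box Box ((not a and not b) and c), w0   [neg-implies-rule on 2]
6. (not a and not b) and c, w0   [Box-rule on 4 via w0Rw0]
7. not a and not b, w0   [and-rule on 6]
8. c, w0   [and-rule on 6]
9. not a, w0   [and-rule on 7]
10. not b, w0   [and-rule on 7]
11. a or not c, w0   [or-rule on 3 (branches; this branch)]
12. not c, w0   [or-rule on 11 (branches; this branch)]
Accessibility: w0Rw0
Branch closes: c and not c both at w0.
(One branch shown.) All branches close.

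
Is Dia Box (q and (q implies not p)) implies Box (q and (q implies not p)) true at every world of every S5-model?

Tableau for the negation not (Dia Box (q and (q implies not p)) implies Box (q and (q implies not p))):
1. not (Dia Box (q and (q implies not p)) implies Box (q and (q implies not p))), 0
2. Dia Box (q and (q implies not p)), 0
3. not Box (q and (q implies not p)), 0
4. Box (q and (q implies not p)), 1
5. q and (q implies not p), 0
6. q, 0
7. q implies not p, 0
8. q and (q implies not p), 1
9. q, 1
10. q implies not p, 1
11. not p, 0
12. not p, 1
13. not (q and (q implies not p)), 2
14. q and (q implies not p), 2
15. q, 2
16. q implies not p, 2
17. not (q implies not p), 2
18. p, 2
19. not p, 2
Accessibility: 0R0, 0R1, 0R2, 1R0, 1R1, 1R2, 2R0, 2R1, 2R2
Branch closes: p and not p both at 2.
All branches of the negation close; one closing branch shown above.

Valid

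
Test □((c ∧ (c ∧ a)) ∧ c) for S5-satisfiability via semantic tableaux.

Satisfiable

1. □((c ∧ (c ∧ a)) ∧ c), 0
2. (c ∧ (c ∧ a)) ∧ c, 0
3. c ∧ (c ∧ a), 0
4. c, 0
5. c ∧ a, 0
6. a, 0
Accessibility: 0R0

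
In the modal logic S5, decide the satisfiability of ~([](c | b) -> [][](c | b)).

1. ~([](c | b) -> [][](c | b)), w0
2. [](c | b), w0   [~->-rule on 1]
3. ~[][](c | b), w0   [~->-rule on 1]
4. c | b, w0   [[]-rule on 2 via w0Rw0]
5. b, w0   [|-rule on 4 (branches; this branch)]
6. ~[](c | b), w1   [~[]-rule on 3: fresh world w1, w0Rw1]
7. c | b, w1   [[]-rule on 2 via w0Rw1]
8. b, w1   [|-rule on 7 (branches; this branch)]
9. ~(c | b), w2   [~[]-rule on 6: fresh world w2, w1Rw2]
10. ~c, w2   [~|-rule on 9]
11. ~b, w2   [~|-rule on 9]
12. c | b, w2   [[]-rule on 2 via w0Rw2]
13. b, w2   [|-rule on 12 (branches; this branch)]
Accessibility: w0Rw0, w0Rw1, w0Rw2, w1Rw0, w1Rw1, w1Rw2, w2Rw0, w2Rw1, w2Rw2
Branch closes: b and ~b both at w2.
Every branch closes; the branch above is one of them.

No, unsatisfiable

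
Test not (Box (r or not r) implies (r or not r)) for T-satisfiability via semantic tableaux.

No, unsatisfiable

1. not (Box (r or not r) implies (r or not r)), u
2. Box (r or not r), u
3. not (r or not r), u
4. not r, u
5. r, u
Accessibility: uRu
Branch closes: r and not r both at u.
(One branch shown.) All branches close.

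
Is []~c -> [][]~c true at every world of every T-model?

Tableau for the negation ~([]~c -> [][]~c):
1. ~([]~c -> [][]~c), u
2. []~c, u
3. ~[][]~c, u
4. ~c, u
5. ~[]~c, v
6. ~c, v
7. c, w
Accessibility: uRu, uRv, vRv, vRw, wRw
The negation has an open branch (countermodel exists).

No, not valid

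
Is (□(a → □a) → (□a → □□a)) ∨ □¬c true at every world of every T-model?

Valid

Tableau for the negation ¬((□(a → □a) → (□a → □□a)) ∨ □¬c):
1. ¬((□(a → □a) → (□a → □□a)) ∨ □¬c), 0
2. ¬(□(a → □a) → (□a → □□a)), 0   [¬∨-rule on 1]
3. ¬□¬c, 0   [¬∨-rule on 1]
4. □(a → □a), 0   [¬→-rule on 2]
5. ¬(□a → □□a), 0   [¬→-rule on 2]
6. □a, 0   [¬→-rule on 5]
7. ¬□□a, 0   [¬→-rule on 5]
8. a → □a, 0   [□-rule on 4 via 0R0]
9. a, 0   [□-rule on 6 via 0R0]
10. c, 1   [¬□-rule on 3: fresh world 1, 0R1]
11. a → □a, 1   [□-rule on 4 via 0R1]
12. a, 1   [□-rule on 6 via 0R1]
13. □a, 1   [→-rule on 11 (branches; this branch)]
14. ¬□a, 2   [¬□-rule on 7: fresh world 2, 0R2]
15. a → □a, 2   [□-rule on 4 via 0R2]
16. a, 2   [□-rule on 6 via 0R2]
17. □a, 2   [→-rule on 15 (branches; this branch)]
18. ¬a, 3   [¬□-rule on 14: fresh world 3, 2R3]
19. a, 3   [□-rule on 17 via 2R3]
Accessibility: 0R0, 0R1, 0R2, 1R1, 2R2, 2R3, 3R3
Branch closes: a and ¬a both at 3.
All branches of the negation close; one closing branch shown above.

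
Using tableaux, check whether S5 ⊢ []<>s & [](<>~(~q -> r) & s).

Tableau for the negation ~([]<>s & [](<>~(~q -> r) & s)):
1. ~([]<>s & [](<>~(~q -> r) & s)), u
2. ~[](<>~(~q -> r) & s), u
3. ~(<>~(~q -> r) & s), v
4. ~s, v
Accessibility: uRu, uRv, vRu, vRv
The negation has an open branch (countermodel exists).

No, not valid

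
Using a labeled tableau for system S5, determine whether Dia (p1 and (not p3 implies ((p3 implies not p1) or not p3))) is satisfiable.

1. Dia (p1 and (not p3 implies ((p3 implies not p1) or not p3))), u
2. p1 and (not p3 implies ((p3 implies not p1) or not p3)), v
3. p1, v
4. not p3 implies ((p3 implies not p1) or not p3), v
5. (p3 implies not p1) or not p3, v
6. not p3, v
Accessibility: uRu, uRv, vRu, vRv

Satisfiable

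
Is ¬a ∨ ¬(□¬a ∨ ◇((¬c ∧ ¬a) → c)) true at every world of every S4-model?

Tableau for the negation ¬(¬a ∨ ¬(□¬a ∨ ◇((¬c ∧ ¬a) → c))):
1. ¬(¬a ∨ ¬(□¬a ∨ ◇((¬c ∧ ¬a) → c))), u
2. a, u
3. □¬a ∨ ◇((¬c ∧ ¬a) → c), u
4. ◇((¬c ∧ ¬a) → c), u
5. (¬c ∧ ¬a) → c, v
6. c, v
Accessibility: uRu, uRv, vRv
The negation has an open branch (countermodel exists).

Invalid (countermodel exists)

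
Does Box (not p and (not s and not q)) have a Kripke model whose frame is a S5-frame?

1. Box (not p and (not s and not q)), u
2. not p and (not s and not q), u   [Box-rule on 1 via uRu]
3. not p, u   [and-rule on 2]
4. not s and not q, u   [and-rule on 2]
5. not s, u   [and-rule on 4]
6. not q, u   [and-rule on 4]
Accessibility: uRu

Satisfiable (open branch found)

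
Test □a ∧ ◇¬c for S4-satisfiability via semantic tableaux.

1. □a ∧ ◇¬c, w0
2. □a, w0   [∧-rule on 1]
3. ◇¬c, w0   [∧-rule on 1]
4. a, w0   [□-rule on 2 via w0Rw0]
5. ¬c, w1   [◇-rule on 3: fresh world w1, w0Rw1]
6. a, w1   [□-rule on 2 via w0Rw1]
Accessibility: w0Rw0, w0Rw1, w1Rw1

Yes, satisfiable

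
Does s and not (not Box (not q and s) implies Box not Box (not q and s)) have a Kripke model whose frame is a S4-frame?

Yes, satisfiable

1. s and not (not Box (not q and s) implies Box not Box (not q and s)), u
2. s, u   [and-rule on 1]
3. not (not Box (not q and s) implies Box not Box (not q and s)), u   [and-rule on 1]
4. not Box (not q and s), u   [neg-implies-rule on 3]
5. not Box not Box (not q and s), u   [neg-implies-rule on 3]
6. not (not q and s), v   [neg-Box-rule on 4: fresh world v, uRv]
7. not s, v   [neg-and-rule on 6 (branches; this branch)]
8. Box (not q and s), w   [neg-Box-rule on 5: fresh world w, uRw]
9. not q and s, w   [Box-rule on 8 via wRw]
10. not q, w   [and-rule on 9]
11. s, w   [and-rule on 9]
Accessibility: uRu, uRv, uRw, vRv, wRw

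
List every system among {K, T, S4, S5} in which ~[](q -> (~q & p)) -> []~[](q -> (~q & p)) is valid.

S5

S5-tableau for the negation ~(~[](q -> (~q & p)) -> []~[](q -> (~q & p))):
1. ~(~[](q -> (~q & p)) -> []~[](q -> (~q & p))), w0
2. ~[](q -> (~q & p)), w0   [~->-rule on 1]
3. ~[]~[](q -> (~q & p)), w0   [~->-rule on 1]
4. ~(q -> (~q & p)), w1   [~[]-rule on 2: fresh world w1, w0Rw1]
5. q, w1   [~->-rule on 4]
6. ~(~q & p), w1   [~->-rule on 4]
7. ~p, w1   [~&-rule on 6 (branches; this branch)]
8. [](q -> (~q & p)), w2   [~[]-rule on 3: fresh world w2, w0Rw2]
9. q -> (~q & p), w0   [[]-rule on 8 via w2Rw0]
10. q -> (~q & p), w1   [[]-rule on 8 via w2Rw1]
11. q -> (~q & p), w2   [[]-rule on 8 via w2Rw2]
12. ~q & p, w0   [->-rule on 9 (branches; this branch)]
13. ~q, w0   [&-rule on 12]
14. p, w0   [&-rule on 12]
15. ~q & p, w1   [->-rule on 10 (branches; this branch)]
16. ~q, w1   [&-rule on 15]
17. p, w1   [&-rule on 15]
Accessibility: w0Rw0, w0Rw1, w0Rw2, w1Rw0, w1Rw1, w1Rw2, w2Rw0, w2Rw1, w2Rw2
Branch closes: q and ~q both at w1.
Every branch closes (one shown): valid in S5.
S4-tableau for the negation ~(~[](q -> (~q & p)) -> []~[](q -> (~q & p))):
1. ~(~[](q -> (~q & p)) -> []~[](q -> (~q & p))), w0
2. ~[](q -> (~q & p)), w0   [~->-rule on 1]
3. ~[]~[](q -> (~q & p)), w0   [~->-rule on 1]
4. ~(q -> (~q & p)), w1   [~[]-rule on 2: fresh world w1, w0Rw1]
5. q, w1   [~->-rule on 4]
6. ~(~q & p), w1   [~->-rule on 4]
7. ~p, w1   [~&-rule on 6 (branches; this branch)]
8. [](q -> (~q & p)), w2   [~[]-rule on 3: fresh world w2, w0Rw2]
9. q -> (~q & p), w2   [[]-rule on 8 via w2Rw2]
10. ~q & p, w2   [->-rule on 9 (branches; this branch)]
11. ~q, w2   [&-rule on 10]
12. p, w2   [&-rule on 10]
Accessibility: w0Rw0, w0Rw1, w0Rw2, w1Rw1, w2Rw2
Complete open branch: countermodel on an S4-frame, so not valid in S4, nor in K, T (the same frame is also a K-frame and a T-frame).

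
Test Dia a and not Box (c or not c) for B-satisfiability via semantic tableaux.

Unsatisfiable (every branch closes)

1. Dia a and not Box (c or not c), u
2. Dia a, u   [and-rule on 1]
3. not Box (c or not c), u   [and-rule on 1]
4. a, v   [Dia-rule on 2: fresh world v, uRv]
5. not (c or not c), w   [neg-Box-rule on 3: fresh world w, uRw]
6. not c, w   [neg-or-rule on 5]
7. c, w   [neg-or-rule on 5]
Accessibility: uRu, uRv, uRw, vRu, vRv, wRu, wRw
Branch closes: c and not c both at w.
All branches of the tableau close; one closing branch shown above.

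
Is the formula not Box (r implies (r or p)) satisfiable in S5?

Unsatisfiable (every branch closes)

1. not Box (r implies (r or p)), u
2. not (r implies (r or p)), v   [neg-Box-rule on 1: fresh world v, uRv]
3. r, v   [neg-implies-rule on 2]
4. not (r or p), v   [neg-implies-rule on 2]
5. not r, v   [neg-or-rule on 4]
6. not p, v   [neg-or-rule on 4]
Accessibility: uRu, uRv, vRu, vRv
Branch closes: r and not r both at v.
(One branch shown.) All branches close.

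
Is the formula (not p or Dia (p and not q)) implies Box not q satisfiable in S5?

Yes, satisfiable

1. (not p or Dia (p and not q)) implies Box not q, u
2. Box not q, u
3. not q, u
Accessibility: uRu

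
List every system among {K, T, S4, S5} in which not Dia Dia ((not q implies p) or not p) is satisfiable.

K

K-tableau for the formula:
1. not Dia Dia ((not q implies p) or not p), 0
Complete open branch: satisfiable in K.
T-tableau for the formula:
1. not Dia Dia ((not q implies p) or not p), 0
2. not Dia ((not q implies p) or not p), 0
3. not ((not q implies p) or not p), 0
4. not (not q implies p), 0
5. p, 0
6. not q, 0
7. not p, 0
Accessibility: 0R0
Branch closes: p and not p both at 0.
Every branch closes (one shown): unsatisfiable in T, hence also in S4, S5 (every S4/S5-frame is a T-frame).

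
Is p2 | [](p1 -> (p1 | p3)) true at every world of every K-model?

Valid in K

Tableau for the negation ~(p2 | [](p1 -> (p1 | p3))):
1. ~(p2 | [](p1 -> (p1 | p3))), u
2. ~p2, u   [~|-rule on 1]
3. ~[](p1 -> (p1 | p3)), u   [~|-rule on 1]
4. ~(p1 -> (p1 | p3)), v   [~[]-rule on 3: fresh world v, uRv]
5. p1, v   [~->-rule on 4]
6. ~(p1 | p3), v   [~->-rule on 4]
7. ~p1, v   [~|-rule on 6]
8. ~p3, v   [~|-rule on 6]
Accessibility: uRv
Branch closes: p1 and ~p1 both at v.
All branches of the negation close; one closing branch shown above.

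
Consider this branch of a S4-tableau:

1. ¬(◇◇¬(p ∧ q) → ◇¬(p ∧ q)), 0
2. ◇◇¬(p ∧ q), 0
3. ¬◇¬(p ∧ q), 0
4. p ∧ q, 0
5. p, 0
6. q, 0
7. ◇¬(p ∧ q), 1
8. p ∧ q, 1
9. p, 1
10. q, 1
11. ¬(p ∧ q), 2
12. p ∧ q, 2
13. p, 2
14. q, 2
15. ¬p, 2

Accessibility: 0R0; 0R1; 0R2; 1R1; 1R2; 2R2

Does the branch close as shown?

Both p and ¬p appear at 2.

Yes, closed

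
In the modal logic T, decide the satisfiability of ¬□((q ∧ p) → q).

No, unsatisfiable

1. ¬□((q ∧ p) → q), w0
2. ¬((q ∧ p) → q), w1
3. q ∧ p, w1
4. ¬q, w1
5. q, w1
6. p, w1
Accessibility: w0Rw0, w0Rw1, w1Rw1
Branch closes: q and ¬q both at w1.
All branches of the tableau close; one closing branch shown above.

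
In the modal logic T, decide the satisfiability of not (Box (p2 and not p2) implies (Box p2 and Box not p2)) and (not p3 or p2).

No, unsatisfiable

1. not (Box (p2 and not p2) implies (Box p2 and Box not p2)) and (not p3 or p2), w0
2. not (Box (p2 and not p2) implies (Box p2 and Box not p2)), w0
3. not p3 or p2, w0
4. Box (p2 and not p2), w0
5. not (Box p2 and Box not p2), w0
6. p2 and not p2, w0
7. p2, w0
8. not p2, w0
Accessibility: w0Rw0
Branch closes: p2 and not p2 both at w0.
All branches of the tableau close; one closing branch shown above.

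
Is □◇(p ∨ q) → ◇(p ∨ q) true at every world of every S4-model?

Valid in S4

Tableau for the negation ¬(□◇(p ∨ q) → ◇(p ∨ q)):
1. ¬(□◇(p ∨ q) → ◇(p ∨ q)), u
2. □◇(p ∨ q), u
3. ¬◇(p ∨ q), u
4. ◇(p ∨ q), u
5. ¬(p ∨ q), u
6. ¬p, u
7. ¬q, u
8. p ∨ q, v
9. ◇(p ∨ q), v
10. ¬(p ∨ q), v
11. ¬p, v
12. ¬q, v
13. q, v
Accessibility: uRu, uRv, vRv
Branch closes: q and ¬q both at v.
Every branch of the negation's tableau closes; the branch above is one of them.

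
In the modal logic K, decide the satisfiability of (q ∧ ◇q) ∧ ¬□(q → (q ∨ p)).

Unsatisfiable (every branch closes)

1. (q ∧ ◇q) ∧ ¬□(q → (q ∨ p)), u
2. q ∧ ◇q, u   [∧-rule on 1]
3. ¬□(q → (q ∨ p)), u   [∧-rule on 1]
4. q, u   [∧-rule on 2]
5. ◇q, u   [∧-rule on 2]
6. ¬(q → (q ∨ p)), v   [¬□-rule on 3: fresh world v, uRv]
7. q, v   [¬→-rule on 6]
8. ¬(q ∨ p), v   [¬→-rule on 6]
9. ¬q, v   [¬∨-rule on 8]
10. ¬p, v   [¬∨-rule on 8]
Accessibility: uRv
Branch closes: q and ¬q both at v.
All branches of the tableau close; one closing branch shown above.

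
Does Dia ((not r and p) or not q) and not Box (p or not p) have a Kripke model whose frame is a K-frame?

1. Dia ((not r and p) or not q) and not Box (p or not p), w0
2. Dia ((not r and p) or not q), w0
3. not Box (p or not p), w0
4. (not r and p) or not q, w1
5. not r and p, w1
6. not r, w1
7. p, w1
8. not (p or not p), w2
9. not p, w2
10. p, w2
Accessibility: w0Rw1, w0Rw2
Branch closes: p and not p both at w2.
All branches of the tableau close; one closing branch shown above.

Unsatisfiable (every branch closes)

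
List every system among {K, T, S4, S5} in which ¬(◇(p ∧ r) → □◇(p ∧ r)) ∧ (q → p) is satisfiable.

S4-tableau for the formula:
1. ¬(◇(p ∧ r) → □◇(p ∧ r)) ∧ (q → p), w0
2. ¬(◇(p ∧ r) → □◇(p ∧ r)), w0   [∧-rule on 1]
3. q → p, w0   [∧-rule on 1]
4. ◇(p ∧ r), w0   [¬→-rule on 2]
5. ¬□◇(p ∧ r), w0   [¬→-rule on 2]
6. p, w0   [→-rule on 3 (branches; this branch)]
7. p ∧ r, w1   [◇-rule on 4: fresh world w1, w0Rw1]
8. p, w1   [∧-rule on 7]
9. r, w1   [∧-rule on 7]
10. ¬◇(p ∧ r), w2   [¬□-rule on 5: fresh world w2, w0Rw2]
11. ¬(p ∧ r), w2   [¬◇-rule on 10 via w2Rw2]
12. ¬r, w2   [¬∧-rule on 11 (branches; this branch)]
Accessibility: w0Rw0, w0Rw1, w0Rw2, w1Rw1, w2Rw2
Complete open branch: satisfiable in S4, hence also in K, T (this S4-model is also a K-model and a T-model).
S5-tableau for the formula:
1. ¬(◇(p ∧ r) → □◇(p ∧ r)) ∧ (q → p), w0
2. ¬(◇(p ∧ r) → □◇(p ∧ r)), w0   [∧-rule on 1]
3. q → p, w0   [∧-rule on 1]
4. ◇(p ∧ r), w0   [¬→-rule on 2]
5. ¬□◇(p ∧ r), w0   [¬→-rule on 2]
6. p, w0   [→-rule on 3 (branches; this branch)]
7. p ∧ r, w1   [◇-rule on 4: fresh world w1, w0Rw1]
8. p, w1   [∧-rule on 7]
9. r, w1   [∧-rule on 7]
10. ¬◇(p ∧ r), w2   [¬□-rule on 5: fresh world w2, w0Rw2]
11. ¬(p ∧ r), w0   [¬◇-rule on 10 via w2Rw0]
12. ¬(p ∧ r), w1   [¬◇-rule on 10 via w2Rw1]
13. ¬(p ∧ r), w2   [¬◇-rule on 10 via w2Rw2]
14. ¬r, w0   [¬∧-rule on 11 (branches; this branch)]
15. ¬r, w1   [¬∧-rule on 12 (branches; this branch)]
Accessibility: w0Rw0, w0Rw1, w0Rw2, w1Rw0, w1Rw1, w1Rw2, w2Rw0, w2Rw1, w2Rw2
Branch closes: r and ¬r both at w1.
Every branch closes (one shown): unsatisfiable in S5.

K, T, S4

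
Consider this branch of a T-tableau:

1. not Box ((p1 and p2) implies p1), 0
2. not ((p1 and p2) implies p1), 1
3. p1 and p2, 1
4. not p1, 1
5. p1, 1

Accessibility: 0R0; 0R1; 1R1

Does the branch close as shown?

Closed

Both p1 and not p1 appear at 1.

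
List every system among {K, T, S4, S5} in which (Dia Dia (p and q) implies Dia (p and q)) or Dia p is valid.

T-tableau for the negation not ((Dia Dia (p and q) implies Dia (p and q)) or Dia p):
1. not ((Dia Dia (p and q) implies Dia (p and q)) or Dia p), 0
2. not (Dia Dia (p and q) implies Dia (p and q)), 0
3. not Dia p, 0
4. Dia Dia (p and q), 0
5. not Dia (p and q), 0
6. not p, 0
7. not (p and q), 0
8. not q, 0
9. Dia (p and q), 1
10. not p, 1
11. not (p and q), 1
12. not q, 1
13. p and q, 2
14. p, 2
15. q, 2
Accessibility: 0R0, 0R1, 1R1, 1R2, 2R2
Complete open branch: countermodel on a T-frame, so not valid in T, nor in K (the same frame is also a K-frame).
S4-tableau for the negation not ((Dia Dia (p and q) implies Dia (p and q)) or Dia p):
1. not ((Dia Dia (p and q) implies Dia (p and q)) or Dia p), 0
2. not (Dia Dia (p and q) implies Dia (p and q)), 0
3. not Dia p, 0
4. Dia Dia (p and q), 0
5. not Dia (p and q), 0
6. not p, 0
7. not (p and q), 0
8. not q, 0
9. Dia (p and q), 1
10. not p, 1
11. not (p and q), 1
12. not q, 1
13. p and q, 2
14. p, 2
15. q, 2
16. not p, 2
Accessibility: 0R0, 0R1, 0R2, 1R1, 1R2, 2R2
Branch closes: p and not p both at 2.
Every branch closes (one shown): valid in S4, hence also in S5 (every theorem of S4 is a theorem of S5).

S4, S5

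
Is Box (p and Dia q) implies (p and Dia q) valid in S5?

Yes, valid

Tableau for the negation not (Box (p and Dia q) implies (p and Dia q)):
1. not (Box (p and Dia q) implies (p and Dia q)), 0
2. Box (p and Dia q), 0   [neg-implies-rule on 1]
3. not (p and Dia q), 0   [neg-implies-rule on 1]
4. p and Dia q, 0   [Box-rule on 2 via 0R0]
5. p, 0   [and-rule on 4]
6. Dia q, 0   [and-rule on 4]
7. not Dia q, 0   [neg-and-rule on 3 (branches; this branch)]
8. not q, 0   [neg-Dia-rule on 7 via 0R0]
9. q, 1   [Dia-rule on 6: fresh world 1, 0R1]
10. p and Dia q, 1   [Box-rule on 2 via 0R1]
11. p, 1   [and-rule on 10]
12. Dia q, 1   [and-rule on 10]
13. not q, 1   [neg-Dia-rule on 7 via 0R1]
Accessibility: 0R0, 0R1, 1R0, 1R1
Branch closes: q and not q both at 1.
Every branch of the negation's tableau closes; the branch above is one of them.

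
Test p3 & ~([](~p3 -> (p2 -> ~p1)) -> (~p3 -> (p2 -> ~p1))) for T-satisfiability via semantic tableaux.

Unsatisfiable (every branch closes)

1. p3 & ~([](~p3 -> (p2 -> ~p1)) -> (~p3 -> (p2 -> ~p1))), 0
2. p3, 0   [&-rule on 1]
3. ~([](~p3 -> (p2 -> ~p1)) -> (~p3 -> (p2 -> ~p1))), 0   [&-rule on 1]
4. [](~p3 -> (p2 -> ~p1)), 0   [~->-rule on 3]
5. ~(~p3 -> (p2 -> ~p1)), 0   [~->-rule on 3]
6. ~p3, 0   [~->-rule on 5]
7. ~(p2 -> ~p1), 0   [~->-rule on 5]
Accessibility: 0R0
Branch closes: p3 and ~p3 both at 0.
(One branch shown.) All branches close.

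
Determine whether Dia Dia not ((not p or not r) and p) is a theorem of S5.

Invalid (countermodel exists)

Tableau for the negation not Dia Dia not ((not p or not r) and p):
1. not Dia Dia not ((not p or not r) and p), 0
2. not Dia not ((not p or not r) and p), 0   [neg-Dia-rule on 1 via 0R0]
3. (not p or not r) and p, 0   [neg-Dia-rule on 2 via 0R0]
4. not p or not r, 0   [and-rule on 3]
5. p, 0   [and-rule on 3]
6. not r, 0   [or-rule on 4 (branches; this branch)]
Accessibility: 0R0
The negation has an open branch (countermodel exists).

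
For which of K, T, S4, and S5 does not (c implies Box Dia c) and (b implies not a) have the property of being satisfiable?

S5-tableau for the formula:
1. not (c implies Box Dia c) and (b implies not a), 0
2. not (c implies Box Dia c), 0
3. b implies not a, 0
4. c, 0
5. not Box Dia c, 0
6. not a, 0
7. not Dia c, 1
8. not c, 0
Accessibility: 0R0, 0R1, 1R0, 1R1
Branch closes: c and not c both at 0.
Every branch closes (one shown): unsatisfiable in S5.
S4-tableau for the formula:
1. not (c implies Box Dia c) and (b implies not a), 0
2. not (c implies Box Dia c), 0
3. b implies not a, 0
4. c, 0
5. not Box Dia c, 0
6. not a, 0
7. not Dia c, 1
8. not c, 1
Accessibility: 0R0, 0R1, 1R1
Complete open branch: satisfiable in S4, hence also in K, T (this S4-model is also a K-model and a T-model).

K, T, S4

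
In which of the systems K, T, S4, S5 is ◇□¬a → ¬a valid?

S5-tableau for the negation ¬(◇□¬a → ¬a):
1. ¬(◇□¬a → ¬a), w0
2. ◇□¬a, w0   [¬→-rule on 1]
3. a, w0   [¬→-rule on 1]
4. □¬a, w1   [◇-rule on 2: fresh world w1, w0Rw1]
5. ¬a, w0   [□-rule on 4 via w1Rw0]
Accessibility: w0Rw0, w0Rw1, w1Rw0, w1Rw1
Branch closes: a and ¬a both at w0.
Every branch closes (one shown): valid in S5.
S4-tableau for the negation ¬(◇□¬a → ¬a):
1. ¬(◇□¬a → ¬a), w0
2. ◇□¬a, w0   [¬→-rule on 1]
3. a, w0   [¬→-rule on 1]
4. □¬a, w1   [◇-rule on 2: fresh world w1, w0Rw1]
5. ¬a, w1   [□-rule on 4 via w1Rw1]
Accessibility: w0Rw0, w0Rw1, w1Rw1
Complete open branch: countermodel on an S4-frame, so not valid in S4, nor in K, T (the same frame is also a K-frame and a T-frame).

S5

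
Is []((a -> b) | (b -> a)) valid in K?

Valid in K

Tableau for the negation ~[]((a -> b) | (b -> a)):
1. ~[]((a -> b) | (b -> a)), u
2. ~((a -> b) | (b -> a)), v
3. ~(a -> b), v
4. ~(b -> a), v
5. a, v
6. ~b, v
7. b, v
8. ~a, v
Accessibility: uRv
Branch closes: b and ~b both at v.
Every branch of the negation's tableau closes; the branch above is one of them.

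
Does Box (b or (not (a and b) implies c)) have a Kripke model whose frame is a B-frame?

Yes, satisfiable

1. Box (b or (not (a and b) implies c)), 0
2. b or (not (a and b) implies c), 0
3. not (a and b) implies c, 0
4. c, 0
Accessibility: 0R0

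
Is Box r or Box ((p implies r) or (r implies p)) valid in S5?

Valid in S5

Tableau for the negation not (Box r or Box ((p implies r) or (r implies p))):
1. not (Box r or Box ((p implies r) or (r implies p))), u
2. not Box r, u
3. not Box ((p implies r) or (r implies p)), u
4. not r, v
5. not ((p implies r) or (r implies p)), w
6. not (p implies r), w
7. not (r implies p), w
8. p, w
9. not r, w
10. r, w
11. not p, w
Accessibility: uRu, uRv, uRw, vRu, vRv, vRw, wRu, wRv, wRw
Branch closes: r and not r both at w.
All branches of the negation close; one closing branch shown above.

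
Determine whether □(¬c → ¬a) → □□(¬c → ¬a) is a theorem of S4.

Tableau for the negation ¬(□(¬c → ¬a) → □□(¬c → ¬a)):
1. ¬(□(¬c → ¬a) → □□(¬c → ¬a)), 0
2. □(¬c → ¬a), 0   [¬→-rule on 1]
3. ¬□□(¬c → ¬a), 0   [¬→-rule on 1]
4. ¬c → ¬a, 0   [□-rule on 2 via 0R0]
5. ¬a, 0   [→-rule on 4 (branches; this branch)]
6. ¬□(¬c → ¬a), 1   [¬□-rule on 3: fresh world 1, 0R1]
7. ¬c → ¬a, 1   [□-rule on 2 via 0R1]
8. ¬a, 1   [→-rule on 7 (branches; this branch)]
9. ¬(¬c → ¬a), 2   [¬□-rule on 6: fresh world 2, 1R2]
10. ¬c, 2   [¬→-rule on 9]
11. a, 2   [¬→-rule on 9]
12. ¬c → ¬a, 2   [□-rule on 2 via 0R2]
13. ¬a, 2   [→-rule on 12 (branches; this branch)]
Accessibility: 0R0, 0R1, 0R2, 1R1, 1R2, 2R2
Branch closes: a and ¬a both at 2.
Every branch of the negation's tableau closes; the branch above is one of them.

Valid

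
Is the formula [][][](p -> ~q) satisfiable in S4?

1. [][][](p -> ~q), u
2. [][](p -> ~q), u   [[]-rule on 1 via uRu]
3. [](p -> ~q), u   [[]-rule on 2 via uRu]
4. p -> ~q, u   [[]-rule on 3 via uRu]
5. ~q, u   [->-rule on 4 (branches; this branch)]
Accessibility: uRu

Yes, satisfiable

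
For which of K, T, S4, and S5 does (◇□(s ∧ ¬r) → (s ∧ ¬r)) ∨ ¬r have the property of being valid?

S5-tableau for the negation ¬((◇□(s ∧ ¬r) → (s ∧ ¬r)) ∨ ¬r):
1. ¬((◇□(s ∧ ¬r) → (s ∧ ¬r)) ∨ ¬r), u
2. ¬(◇□(s ∧ ¬r) → (s ∧ ¬r)), u   [¬∨-rule on 1]
3. r, u   [¬∨-rule on 1]
4. ◇□(s ∧ ¬r), u   [¬→-rule on 2]
5. ¬(s ∧ ¬r), u   [¬→-rule on 2]
6. □(s ∧ ¬r), v   [◇-rule on 4: fresh world v, uRv]
7. s ∧ ¬r, u   [□-rule on 6 via vRu]
8. s, u   [∧-rule on 7]
9. ¬r, u   [∧-rule on 7]
Accessibility: uRu, uRv, vRu, vRv
Branch closes: r and ¬r both at u.
Every branch closes (one shown): valid in S5.
S4-tableau for the negation ¬((◇□(s ∧ ¬r) → (s ∧ ¬r)) ∨ ¬r):
1. ¬((◇□(s ∧ ¬r) → (s ∧ ¬r)) ∨ ¬r), u
2. ¬(◇□(s ∧ ¬r) → (s ∧ ¬r)), u   [¬∨-rule on 1]
3. r, u   [¬∨-rule on 1]
4. ◇□(s ∧ ¬r), u   [¬→-rule on 2]
5. ¬(s ∧ ¬r), u   [¬→-rule on 2]
6. □(s ∧ ¬r), v   [◇-rule on 4: fresh world v, uRv]
7. s ∧ ¬r, v   [□-rule on 6 via vRv]
8. s, v   [∧-rule on 7]
9. ¬r, v   [∧-rule on 7]
Accessibility: uRu, uRv, vRv
Complete open branch: countermodel on an S4-frame, so not valid in S4, nor in K, T (the same frame is also a K-frame and a T-frame).

S5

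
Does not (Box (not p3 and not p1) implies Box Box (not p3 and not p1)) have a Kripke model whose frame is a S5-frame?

Unsatisfiable (every branch closes)

1. not (Box (not p3 and not p1) implies Box Box (not p3 and not p1)), u
2. Box (not p3 and not p1), u
3. not Box Box (not p3 and not p1), u
4. not p3 and not p1, u
5. not p3, u
6. not p1, u
7. not Box (not p3 and not p1), v
8. not p3 and not p1, v
9. not p3, v
10. not p1, v
11. not (not p3 and not p1), w
12. not p3 and not p1, w
13. not p3, w
14. not p1, w
15. p1, w
Accessibility: uRu, uRv, uRw, vRu, vRv, vRw, wRu, wRv, wRw
Branch closes: p1 and not p1 both at w.
All branches of the tableau close; one closing branch shown above.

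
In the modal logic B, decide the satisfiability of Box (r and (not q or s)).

Satisfiable (open branch found)

1. Box (r and (not q or s)), u
2. r and (not q or s), u
3. r, u
4. not q or s, u
5. s, u
Accessibility: uRu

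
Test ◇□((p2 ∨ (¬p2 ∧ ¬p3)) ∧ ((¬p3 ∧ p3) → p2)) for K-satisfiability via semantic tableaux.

1. ◇□((p2 ∨ (¬p2 ∧ ¬p3)) ∧ ((¬p3 ∧ p3) → p2)), w0
2. □((p2 ∨ (¬p2 ∧ ¬p3)) ∧ ((¬p3 ∧ p3) → p2)), w1   [◇-rule on 1: fresh world w1, w0Rw1]
Accessibility: w0Rw1

Satisfiable (open branch found)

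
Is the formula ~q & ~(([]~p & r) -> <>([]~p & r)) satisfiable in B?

Unsatisfiable

1. ~q & ~(([]~p & r) -> <>([]~p & r)), 0
2. ~q, 0
3. ~(([]~p & r) -> <>([]~p & r)), 0
4. []~p & r, 0
5. ~<>([]~p & r), 0
6. []~p, 0
7. r, 0
8. ~([]~p & r), 0
9. ~p, 0
10. ~[]~p, 0
11. p, 1
12. ~([]~p & r), 1
13. ~p, 1
Accessibility: 0R0, 0R1, 1R0, 1R1
Branch closes: p and ~p both at 1.
(One branch shown.) All branches close.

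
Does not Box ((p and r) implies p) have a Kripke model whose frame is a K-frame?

1. not Box ((p and r) implies p), u
2. not ((p and r) implies p), v
3. p and r, v
4. not p, v
5. p, v
6. r, v
Accessibility: uRv
Branch closes: p and not p both at v.
All branches of the tableau close; one closing branch shown above.

Unsatisfiable (every branch closes)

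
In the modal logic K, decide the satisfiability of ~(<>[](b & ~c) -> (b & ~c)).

Satisfiable

1. ~(<>[](b & ~c) -> (b & ~c)), u
2. <>[](b & ~c), u
3. ~(b & ~c), u
4. c, u
5. [](b & ~c), v
Accessibility: uRv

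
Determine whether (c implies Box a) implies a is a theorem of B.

Tableau for the negation not ((c implies Box a) implies a):
1. not ((c implies Box a) implies a), u
2. c implies Box a, u   [neg-implies-rule on 1]
3. not a, u   [neg-implies-rule on 1]
4. not c, u   [implies-rule on 2 (branches; this branch)]
Accessibility: uRu
The negation has an open branch (countermodel exists).

No, not valid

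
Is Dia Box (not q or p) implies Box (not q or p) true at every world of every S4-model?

Not valid

Tableau for the negation not (Dia Box (not q or p) implies Box (not q or p)):
1. not (Dia Box (not q or p) implies Box (not q or p)), u
2. Dia Box (not q or p), u
3. not Box (not q or p), u
4. Box (not q or p), v
5. not q or p, v
6. p, v
7. not (not q or p), w
8. q, w
9. not p, w
Accessibility: uRu, uRv, uRw, vRv, wRw
The negation has an open branch (countermodel exists).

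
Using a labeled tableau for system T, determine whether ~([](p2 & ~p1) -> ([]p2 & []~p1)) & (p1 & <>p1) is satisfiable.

1. ~([](p2 & ~p1) -> ([]p2 & []~p1)) & (p1 & <>p1), w0
2. ~([](p2 & ~p1) -> ([]p2 & []~p1)), w0   [&-rule on 1]
3. p1 & <>p1, w0   [&-rule on 1]
4. [](p2 & ~p1), w0   [~->-rule on 2]
5. ~([]p2 & []~p1), w0   [~->-rule on 2]
6. p1, w0   [&-rule on 3]
7. <>p1, w0   [&-rule on 3]
8. p2 & ~p1, w0   [[]-rule on 4 via w0Rw0]
9. p2, w0   [&-rule on 8]
10. ~p1, w0   [&-rule on 8]
Accessibility: w0Rw0
Branch closes: p1 and ~p1 both at w0.
All branches of the tableau close; one closing branch shown above.

No, unsatisfiable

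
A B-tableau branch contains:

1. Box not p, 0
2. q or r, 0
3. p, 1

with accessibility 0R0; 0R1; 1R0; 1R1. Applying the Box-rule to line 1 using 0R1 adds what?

not p, 1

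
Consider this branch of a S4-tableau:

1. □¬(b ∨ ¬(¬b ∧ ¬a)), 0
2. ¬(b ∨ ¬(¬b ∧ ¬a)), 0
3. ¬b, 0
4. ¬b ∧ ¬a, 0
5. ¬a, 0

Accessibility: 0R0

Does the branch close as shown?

Not closed

No atom appears with both signs at the same world.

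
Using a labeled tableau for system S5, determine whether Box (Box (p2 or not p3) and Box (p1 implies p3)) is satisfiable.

Yes, satisfiable

1. Box (Box (p2 or not p3) and Box (p1 implies p3)), w0
2. Box (p2 or not p3) and Box (p1 implies p3), w0
3. Box (p2 or not p3), w0
4. Box (p1 implies p3), w0
5. p2 or not p3, w0
6. p1 implies p3, w0
7. not p3, w0
8. not p1, w0
Accessibility: w0Rw0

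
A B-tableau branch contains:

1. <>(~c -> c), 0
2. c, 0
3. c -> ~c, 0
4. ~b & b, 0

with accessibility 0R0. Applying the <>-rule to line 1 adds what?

a fresh world 1 with 0R1, and ~c -> c at 1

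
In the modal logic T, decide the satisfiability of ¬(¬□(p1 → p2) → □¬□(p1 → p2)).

Yes, satisfiable

1. ¬(¬□(p1 → p2) → □¬□(p1 → p2)), 0
2. ¬□(p1 → p2), 0   [¬→-rule on 1]
3. ¬□¬□(p1 → p2), 0   [¬→-rule on 1]
4. ¬(p1 → p2), 1   [¬□-rule on 2: fresh world 1, 0R1]
5. p1, 1   [¬→-rule on 4]
6. ¬p2, 1   [¬→-rule on 4]
7. □(p1 → p2), 2   [¬□-rule on 3: fresh world 2, 0R2]
8. p1 → p2, 2   [□-rule on 7 via 2R2]
9. p2, 2   [→-rule on 8 (branches; this branch)]
Accessibility: 0R0, 0R1, 0R2, 1R1, 2R2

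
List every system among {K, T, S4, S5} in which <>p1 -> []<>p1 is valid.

S5-tableau for the negation ~(<>p1 -> []<>p1):
1. ~(<>p1 -> []<>p1), u
2. <>p1, u
3. ~[]<>p1, u
4. p1, v
5. ~<>p1, w
6. ~p1, u
7. ~p1, v
Accessibility: uRu, uRv, uRw, vRu, vRv, vRw, wRu, wRv, wRw
Branch closes: p1 and ~p1 both at v.
Every branch closes (one shown): valid in S5.
S4-tableau for the negation ~(<>p1 -> []<>p1):
1. ~(<>p1 -> []<>p1), u
2. <>p1, u
3. ~[]<>p1, u
4. p1, v
5. ~<>p1, w
6. ~p1, w
Accessibility: uRu, uRv, uRw, vRv, wRw
Complete open branch: countermodel on an S4-frame, so not valid in S4, nor in K, T (the same frame is also a K-frame and a T-frame).

S5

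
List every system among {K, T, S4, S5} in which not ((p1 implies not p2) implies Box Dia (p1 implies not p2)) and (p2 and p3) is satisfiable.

S5-tableau for the formula:
1. not ((p1 implies not p2) implies Box Dia (p1 implies not p2)) and (p2 and p3), u
2. not ((p1 implies not p2) implies Box Dia (p1 implies not p2)), u
3. p2 and p3, u
4. p1 implies not p2, u
5. not Box Dia (p1 implies not p2), u
6. p2, u
7. p3, u
8. not p1, u
9. not Dia (p1 implies not p2), v
10. not (p1 implies not p2), u
11. p1, u
Accessibility: uRu, uRv, vRu, vRv
Branch closes: p1 and not p1 both at u.
Every branch closes (one shown): unsatisfiable in S5.
S4-tableau for the formula:
1. not ((p1 implies not p2) implies Box Dia (p1 implies not p2)) and (p2 and p3), u
2. not ((p1 implies not p2) implies Box Dia (p1 implies not p2)), u
3. p2 and p3, u
4. p1 implies not p2, u
5. not Box Dia (p1 implies not p2), u
6. p2, u
7. p3, u
8. not p1, u
9. not Dia (p1 implies not p2), v
10. not (p1 implies not p2), v
11. p1, v
12. p2, v
Accessibility: uRu, uRv, vRv
Complete open branch: satisfiable in S4, hence also in K, T (this S4-model is also a K-model and a T-model).

K, T, S4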